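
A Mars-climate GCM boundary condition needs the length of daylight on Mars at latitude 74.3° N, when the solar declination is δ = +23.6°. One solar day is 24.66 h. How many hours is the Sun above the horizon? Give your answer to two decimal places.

Sunrise equation: cos H₀ = −tan φ · tan δ = -1.5543 ≤ −1, so the Sun never sets (polar day) and H₀ = π.
Daylight = 2H₀/(2π) × 24.66 h = (3.1416/π) × 24.66 = 24.66 h.

24.66 h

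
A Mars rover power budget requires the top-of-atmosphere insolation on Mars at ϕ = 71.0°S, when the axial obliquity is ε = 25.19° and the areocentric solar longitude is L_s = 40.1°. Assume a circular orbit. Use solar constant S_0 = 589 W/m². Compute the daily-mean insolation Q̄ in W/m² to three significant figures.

sin δ = sin 25.19° × sin 40.1° = 0.27415, so δ = +15.912°.
cos h₀ = −tan(-71.0°) tan(+15.912°) = 0.8279, h₀ = 0.5954 rad.
Bracket: h₀ sin ϕ sin δ + cos ϕ cos δ sin h₀ = 0.5954×-0.94552×0.27415 + 0.32557×0.96169×0.56085 = -0.154336 + 0.175601 = 0.021265.
Q̄ = (S_0/π) × [bracket] = (589/π) × 0.021265 = 3.987 W/m².

Q̄ ≈ 3.99 W/m²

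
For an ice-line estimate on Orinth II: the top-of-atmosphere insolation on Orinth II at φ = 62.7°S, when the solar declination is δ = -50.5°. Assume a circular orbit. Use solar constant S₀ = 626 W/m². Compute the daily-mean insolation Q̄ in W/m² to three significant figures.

cos H₀ = −tan(-62.7°) tan(-50.500°) = -2.3503 ≤ −1 ⇒ polar day, H₀ = π.
Bracket: H₀ sin φ sin δ + cos φ cos δ sin H₀ = 3.1416×-0.88862×-0.77162 + 0.45865×0.63608×0.00000 = 2.154123 + 0.000000 = 2.154123.
Q̄ = (S₀/π) × [bracket] = (626/π) × 2.154123 = 429.2 W/m².

Q̄ ≈ 429 W/m²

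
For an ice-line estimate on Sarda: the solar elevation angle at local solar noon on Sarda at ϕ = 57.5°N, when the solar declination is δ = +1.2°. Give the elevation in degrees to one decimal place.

At local noon the hour angle is zero, so the zenith angle equals |ϕ − δ| = |+57.5° − (+1.200°)| = 56.300°.
Elevation = 90° − 56.300° = 33.7°.

33.7°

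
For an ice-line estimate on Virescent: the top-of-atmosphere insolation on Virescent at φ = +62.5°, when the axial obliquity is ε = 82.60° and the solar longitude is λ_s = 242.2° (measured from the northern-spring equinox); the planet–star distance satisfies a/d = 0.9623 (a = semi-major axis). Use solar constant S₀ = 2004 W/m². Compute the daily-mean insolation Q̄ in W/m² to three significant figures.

Q̄ ≈ 0.00 W/m²

Solar declination: sin δ = sin ε · sin λ_s = sin 82.60° × sin 242.2° = -0.87721, so δ = -61.308°.
cos H₀ = −tan(+62.5°) tan(-61.308°) = 3.5099 ≥ 1 ⇒ polar night, H₀ = 0 and Q̄ = 0.
Inverse-square distance factor (a/d)² = 0.9623² = 0.926021.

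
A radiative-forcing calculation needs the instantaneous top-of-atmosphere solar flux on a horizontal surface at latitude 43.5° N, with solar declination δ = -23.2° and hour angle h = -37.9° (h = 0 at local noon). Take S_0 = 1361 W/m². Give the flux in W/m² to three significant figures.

347 W/m²

cos θ_z = sin ϕ sin δ + cos ϕ cos δ cos h = -0.271172 + 0.526096 = 0.254924.
Flux = S_0 · cos θ_z = 1361 × 0.254924 = 347.0 W/m².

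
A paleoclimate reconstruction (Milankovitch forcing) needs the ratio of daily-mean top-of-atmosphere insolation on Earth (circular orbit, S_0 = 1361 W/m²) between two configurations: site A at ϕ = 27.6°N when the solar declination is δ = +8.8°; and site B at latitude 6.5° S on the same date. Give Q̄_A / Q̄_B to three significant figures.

Q̄_A / Q̄_B ≈ 1.04

— Configuration A (ϕ=+27.6°):
cos h₀ = −tan(+27.6°) tan(+8.800°) = -0.0809, h₀ = 1.6518 rad.
Bracket: h₀ sin ϕ sin δ + cos ϕ cos δ sin h₀ = 1.6518×0.46330×0.15299 + 0.88620×0.98823×0.99672 = 0.117080 + 0.872897 = 0.989977.
Q̄ = (S_0/π) × [bracket] = (1361/π) × 0.989977 = 428.88 W/m².
— Configuration B (ϕ=-6.5°):
cos h₀ = −tan(-6.5°) tan(+8.800°) = 0.0176, h₀ = 1.5532 rad.
Bracket: h₀ sin ϕ sin δ + cos ϕ cos δ sin h₀ = 1.5532×-0.11320×0.15299 + 0.99357×0.98823×0.99984 = -0.026899 + 0.981719 = 0.954820.
Q̄ = (S_0/π) × [bracket] = (1361/π) × 0.954820 = 413.65 W/m².
Ratio Q̄_A / Q̄_B = 428.88 / 413.65 = 1.037.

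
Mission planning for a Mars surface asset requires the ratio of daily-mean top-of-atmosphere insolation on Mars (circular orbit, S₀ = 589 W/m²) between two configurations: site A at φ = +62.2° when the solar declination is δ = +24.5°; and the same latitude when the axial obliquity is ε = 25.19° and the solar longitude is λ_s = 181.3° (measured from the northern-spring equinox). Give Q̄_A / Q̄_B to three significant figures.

Q̄_A / Q̄_B ≈ 2.59

— Configuration A (φ=+62.2°):
cos H₀ = −tan(+62.2°) tan(+24.500°) = -0.8644, H₀ = 2.6147 rad.
Bracket: H₀ sin φ sin δ + cos φ cos δ sin H₀ = 2.6147×0.88458×0.41469 + 0.46639×0.90996×0.50287 = 0.959141 + 0.213416 = 1.172557.
Q̄ = (S₀/π) × [bracket] = (589/π) × 1.172557 = 219.84 W/m².
— Configuration B (φ=+62.2°):
Solar declination: sin δ = sin ε · sin λ_s = sin 25.19° × sin 181.3° = -0.00966, so δ = -0.553°.
cos H₀ = −tan(+62.2°) tan(-0.553°) = 0.0183, H₀ = 1.5525 rad.
Bracket: H₀ sin φ sin δ + cos φ cos δ sin H₀ = 1.5525×0.88458×-0.00966 + 0.46639×0.99995×0.99983 = -0.013266 + 0.466287 = 0.453021.
Q̄ = (S₀/π) × [bracket] = (589/π) × 0.453021 = 84.934 W/m².
Ratio Q̄_A / Q̄_B = 219.84 / 84.934 = 2.588.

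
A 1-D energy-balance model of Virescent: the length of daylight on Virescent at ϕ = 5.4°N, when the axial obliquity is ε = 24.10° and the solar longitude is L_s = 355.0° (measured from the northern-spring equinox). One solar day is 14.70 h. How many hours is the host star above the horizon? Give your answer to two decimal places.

7.33 h

Solar declination: sin δ = sin ε · sin L_s = sin 24.10° × sin 355.0° = -0.03559, so δ = -2.039°.
cos h₀ = −tan ϕ · tan δ = −tan(+5.4°) × tan(-2.039°) = 0.0034, so h₀ = 1.5674 rad = 89.81°.
Daylight = 2h₀/(2π) × 14.70 h = (1.5674/π) × 14.70 = 7.33 h.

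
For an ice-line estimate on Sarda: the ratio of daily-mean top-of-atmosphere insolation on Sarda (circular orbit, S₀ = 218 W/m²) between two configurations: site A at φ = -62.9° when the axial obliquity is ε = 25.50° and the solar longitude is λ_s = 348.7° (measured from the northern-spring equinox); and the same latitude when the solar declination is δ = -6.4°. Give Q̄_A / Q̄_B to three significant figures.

Q̄_A / Q̄_B ≈ 0.933

— Configuration A (φ=-62.9°):
Solar declination: sin δ = sin ε · sin λ_s = sin 25.50° × sin 348.7° = -0.08436, so δ = -4.839°.
cos H₀ = −tan(-62.9°) tan(-4.839°) = -0.1654, H₀ = 1.7370 rad.
Bracket: H₀ sin φ sin δ + cos φ cos δ sin H₀ = 1.7370×-0.89021×-0.08436 + 0.45554×0.99644×0.98622 = 0.130445 + 0.447663 = 0.578108.
Q̄ = (S₀/π) × [bracket] = (218/π) × 0.578108 = 40.116 W/m².
— Configuration B (φ=-62.9°):
cos H₀ = −tan(-62.9°) tan(-6.400°) = -0.2192, H₀ = 1.7918 rad.
Bracket: H₀ sin φ sin δ + cos φ cos δ sin H₀ = 1.7918×-0.89021×-0.11147 + 0.45554×0.99377×0.97568 = 0.177803 + 0.441692 = 0.619495.
Q̄ = (S₀/π) × [bracket] = (218/π) × 0.619495 = 42.988 W/m².
Ratio Q̄_A / Q̄_B = 40.116 / 42.988 = 0.9332.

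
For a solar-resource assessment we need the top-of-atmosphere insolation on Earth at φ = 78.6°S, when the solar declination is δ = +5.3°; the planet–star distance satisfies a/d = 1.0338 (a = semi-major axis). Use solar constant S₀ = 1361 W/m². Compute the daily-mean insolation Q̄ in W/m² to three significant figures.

cos H₀ = −tan(-78.6°) tan(+5.300°) = 0.4601, H₀ = 1.0927 rad.
Bracket: H₀ sin φ sin δ + cos φ cos δ sin H₀ = 1.0927×-0.98027×0.09237 + 0.19766×0.99572×0.88788 = -0.098941 + 0.174747 = 0.075806.
Inverse-square distance factor (a/d)² = 1.0338² = 1.068742.
Q̄ = (S₀/π) × 1.068742 × [bracket] = (1361/π) × 1.068742 × 0.075806 = 35.10 W/m².

Q̄ ≈ 35.1 W/m²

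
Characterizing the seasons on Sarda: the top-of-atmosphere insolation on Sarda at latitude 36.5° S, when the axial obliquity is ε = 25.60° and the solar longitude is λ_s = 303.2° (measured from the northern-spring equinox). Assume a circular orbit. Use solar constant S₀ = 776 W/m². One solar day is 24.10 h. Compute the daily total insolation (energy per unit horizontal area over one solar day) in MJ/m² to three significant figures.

Solar declination: sin δ = sin ε · sin λ_s = sin 25.60° × sin 303.2° = -0.36155, so δ = -21.196°.
cos H₀ = −tan(-36.5°) tan(-21.196°) = -0.2869, H₀ = 1.8618 rad.
Bracket: H₀ sin φ sin δ + cos φ cos δ sin H₀ = 1.8618×-0.59482×-0.36155 + 0.80386×0.93235×0.95795 = 0.400393 + 0.717963 = 1.118356.
Q̄ = (S₀/π) × [bracket] = (776/π) × 1.118356 = 276.24 W/m².
Daily total = Q̄ × 24.10 h × 3600 s/h = 276.24 × 24.10 × 3600 / 10⁶ = 23.97 MJ/m².

24.0 MJ/m²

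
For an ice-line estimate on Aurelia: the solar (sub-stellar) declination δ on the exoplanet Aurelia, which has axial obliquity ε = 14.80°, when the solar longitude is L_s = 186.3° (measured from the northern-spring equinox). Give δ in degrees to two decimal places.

δ = -1.61°

sin δ = sin ε · sin L_s = sin 14.80° × sin 186.3° = -0.028031.
δ = arcsin(-0.028031) = -1.61°.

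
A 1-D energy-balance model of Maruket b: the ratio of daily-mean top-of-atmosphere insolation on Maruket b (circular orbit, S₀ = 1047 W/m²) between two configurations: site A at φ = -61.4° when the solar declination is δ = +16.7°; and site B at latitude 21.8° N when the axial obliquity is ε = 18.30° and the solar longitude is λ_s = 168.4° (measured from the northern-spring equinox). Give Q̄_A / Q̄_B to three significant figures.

Q̄_A / Q̄_B ≈ 0.139

— Configuration A (φ=-61.4°):
cos H₀ = −tan(-61.4°) tan(+16.700°) = 0.5503, H₀ = 0.9881 rad.
Bracket: H₀ sin φ sin δ + cos φ cos δ sin H₀ = 0.9881×-0.87798×0.28736 + 0.47869×0.95782×0.83499 = -0.249294 + 0.382842 = 0.133548.
Q̄ = (S₀/π) × [bracket] = (1047/π) × 0.133548 = 44.508 W/m².
— Configuration B (φ=+21.8°):
Solar declination: sin δ = sin ε · sin λ_s = sin 18.30° × sin 168.4° = 0.06314, so δ = +3.620°.
cos H₀ = −tan(+21.8°) tan(+3.620°) = -0.0253, H₀ = 1.5961 rad.
Bracket: H₀ sin φ sin δ + cos φ cos δ sin H₀ = 1.5961×0.37137×0.06314 + 0.92849×0.99800×0.99968 = 0.037426 + 0.926336 = 0.963762.
Q̄ = (S₀/π) × [bracket] = (1047/π) × 0.963762 = 321.19 W/m².
Ratio Q̄_A / Q̄_B = 44.508 / 321.19 = 0.1386.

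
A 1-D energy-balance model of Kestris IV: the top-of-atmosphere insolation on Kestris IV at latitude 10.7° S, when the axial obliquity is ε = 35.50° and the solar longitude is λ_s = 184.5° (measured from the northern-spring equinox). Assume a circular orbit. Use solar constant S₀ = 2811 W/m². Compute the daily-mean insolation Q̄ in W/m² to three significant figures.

Solar declination: sin δ = sin ε · sin λ_s = sin 35.50° × sin 184.5° = -0.04556, so δ = -2.611°.
cos H₀ = −tan(-10.7°) tan(-2.611°) = -0.0086, H₀ = 1.5794 rad.
Bracket: H₀ sin φ sin δ + cos φ cos δ sin H₀ = 1.5794×-0.18567×-0.04556 + 0.98261×0.99896×0.99996 = 0.013360 + 0.981549 = 0.994909.
Q̄ = (S₀/π) × [bracket] = (2811/π) × 0.994909 = 890.2 W/m².

Q̄ ≈ 890 W/m²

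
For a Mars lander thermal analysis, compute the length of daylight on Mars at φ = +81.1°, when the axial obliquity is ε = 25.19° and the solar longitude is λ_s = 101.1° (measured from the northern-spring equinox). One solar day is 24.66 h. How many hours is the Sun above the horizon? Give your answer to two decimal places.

24.66 h

Solar declination: sin δ = sin ε · sin λ_s = sin 25.19° × sin 101.1° = 0.41766, so δ = +24.687°.
Sunrise equation: cos H₀ = −tan φ · tan δ = -2.9354 ≤ −1, so the Sun never sets (polar day) and H₀ = π.
Daylight = 2H₀/(2π) × 24.66 h = (3.1416/π) × 24.66 = 24.66 h.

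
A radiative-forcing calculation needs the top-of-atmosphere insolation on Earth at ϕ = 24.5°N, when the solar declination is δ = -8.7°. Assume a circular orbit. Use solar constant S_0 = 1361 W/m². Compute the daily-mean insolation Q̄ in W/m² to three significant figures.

cos h₀ = −tan(+24.5°) tan(-8.700°) = 0.0697, h₀ = 1.5010 rad.
Bracket: h₀ sin ϕ sin δ + cos ϕ cos δ sin h₀ = 1.5010×0.41469×-0.15126 + 0.90996×0.98849×0.99757 = -0.094152 + 0.897301 = 0.803149.
Q̄ = (S_0/π) × [bracket] = (1361/π) × 0.803149 = 347.9 W/m².

Q̄ ≈ 348 W/m²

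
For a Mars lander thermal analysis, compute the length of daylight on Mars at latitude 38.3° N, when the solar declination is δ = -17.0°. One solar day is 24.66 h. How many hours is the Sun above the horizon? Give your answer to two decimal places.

cos H₀ = −tan φ · tan δ = −tan(+38.3°) × tan(-17.000°) = 0.2415, so H₀ = 1.3269 rad = 76.03°.
Daylight = 2H₀/(2π) × 24.66 h = (1.3269/π) × 24.66 = 10.42 h.

10.42 h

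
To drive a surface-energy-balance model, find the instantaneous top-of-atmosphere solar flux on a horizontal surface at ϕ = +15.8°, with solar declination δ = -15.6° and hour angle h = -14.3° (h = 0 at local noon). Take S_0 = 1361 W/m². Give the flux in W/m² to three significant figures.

cos θ_z = sin ϕ sin δ + cos ϕ cos δ cos h = -0.073222 + 0.898057 = 0.824835.
Flux = S_0 · cos θ_z = 1361 × 0.824835 = 1123 W/m².

1.12e+03 W/m²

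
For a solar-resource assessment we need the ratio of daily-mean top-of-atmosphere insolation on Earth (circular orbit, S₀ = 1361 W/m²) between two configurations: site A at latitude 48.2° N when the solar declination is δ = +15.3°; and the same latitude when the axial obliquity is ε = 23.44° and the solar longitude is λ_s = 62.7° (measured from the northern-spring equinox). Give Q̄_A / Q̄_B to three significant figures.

— Configuration A (φ=+48.2°):
cos H₀ = −tan(+48.2°) tan(+15.300°) = -0.3060, H₀ = 1.8818 rad.
Bracket: H₀ sin φ sin δ + cos φ cos δ sin H₀ = 1.8818×0.74548×0.26387 + 0.66653×0.96456×0.95204 = 0.370169 + 0.612074 = 0.982243.
Q̄ = (S₀/π) × [bracket] = (1361/π) × 0.982243 = 425.53 W/m².
— Configuration B (φ=+48.2°):
Solar declination: sin δ = sin ε · sin λ_s = sin 23.44° × sin 62.7° = 0.35348, so δ = +20.700°.
cos H₀ = −tan(+48.2°) tan(+20.700°) = -0.4226, H₀ = 2.0071 rad.
Bracket: H₀ sin φ sin δ + cos φ cos δ sin H₀ = 2.0071×0.74548×0.35348 + 0.66653×0.93544×0.90630 = 0.528895 + 0.565077 = 1.093972.
Q̄ = (S₀/π) × [bracket] = (1361/π) × 1.093972 = 473.93 W/m².
Ratio Q̄_A / Q̄_B = 425.53 / 473.93 = 0.8979.

Q̄_A / Q̄_B ≈ 0.898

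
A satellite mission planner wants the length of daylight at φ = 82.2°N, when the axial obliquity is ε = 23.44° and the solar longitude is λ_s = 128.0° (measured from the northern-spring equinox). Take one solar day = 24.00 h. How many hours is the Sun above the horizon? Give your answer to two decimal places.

24.00 h

Solar declination: sin δ = sin ε · sin λ_s = sin 23.44° × sin 128.0° = 0.31346, so δ = +18.268°.
Sunrise equation: cos H₀ = −tan φ · tan δ = -2.4098 ≤ −1, so the Sun never sets (polar day) and H₀ = π.
Daylight = 2H₀/(2π) × 24.00 h = (3.1416/π) × 24.00 = 24.00 h.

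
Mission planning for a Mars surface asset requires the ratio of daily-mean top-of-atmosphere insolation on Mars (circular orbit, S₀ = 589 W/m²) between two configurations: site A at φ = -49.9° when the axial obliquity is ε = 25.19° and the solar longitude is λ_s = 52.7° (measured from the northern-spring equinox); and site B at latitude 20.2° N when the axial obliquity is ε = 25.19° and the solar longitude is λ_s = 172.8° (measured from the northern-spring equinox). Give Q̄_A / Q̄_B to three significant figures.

— Configuration A (φ=-49.9°):
Solar declination: sin δ = sin ε · sin λ_s = sin 25.19° × sin 52.7° = 0.33857, so δ = +19.790°.
cos H₀ = −tan(-49.9°) tan(+19.790°) = 0.4273, H₀ = 1.1293 rad.
Bracket: H₀ sin φ sin δ + cos φ cos δ sin H₀ = 1.1293×-0.76492×0.33857 + 0.64412×0.94094×0.90411 = -0.292465 + 0.547961 = 0.255496.
Q̄ = (S₀/π) × [bracket] = (589/π) × 0.255496 = 47.902 W/m².
— Configuration B (φ=+20.2°):
Solar declination: sin δ = sin ε · sin λ_s = sin 25.19° × sin 172.8° = 0.05334, so δ = +3.058°.
cos H₀ = −tan(+20.2°) tan(+3.058°) = -0.0197, H₀ = 1.5905 rad.
Bracket: H₀ sin φ sin δ + cos φ cos δ sin H₀ = 1.5905×0.34530×0.05334 + 0.93849×0.99858×0.99981 = 0.029294 + 0.936979 = 0.966273.
Q̄ = (S₀/π) × [bracket] = (589/π) × 0.966273 = 181.16 W/m².
Ratio Q̄_A / Q̄_B = 47.902 / 181.16 = 0.2644.

Q̄_A / Q̄_B ≈ 0.264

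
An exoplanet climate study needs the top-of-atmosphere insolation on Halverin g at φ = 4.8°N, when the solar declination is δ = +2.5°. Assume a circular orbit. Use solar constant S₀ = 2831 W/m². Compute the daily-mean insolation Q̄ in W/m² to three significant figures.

cos H₀ = −tan(+4.8°) tan(+2.500°) = -0.0037, H₀ = 1.5745 rad.
Bracket: H₀ sin φ sin δ + cos φ cos δ sin H₀ = 1.5745×0.08368×0.04362 + 0.99649×0.99905×0.99999 = 0.005747 + 0.995533 = 1.001280.
Q̄ = (S₀/π) × [bracket] = (2831/π) × 1.001280 = 902.3 W/m².

Q̄ ≈ 902 W/m²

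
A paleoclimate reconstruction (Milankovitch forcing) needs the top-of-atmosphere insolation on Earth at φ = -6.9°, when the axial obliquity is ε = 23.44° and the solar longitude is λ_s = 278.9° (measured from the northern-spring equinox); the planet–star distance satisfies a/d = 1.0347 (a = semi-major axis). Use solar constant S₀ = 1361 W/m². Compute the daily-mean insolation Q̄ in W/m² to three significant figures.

Q̄ ≈ 458 W/m²

Solar declination: sin δ = sin ε · sin λ_s = sin 23.44° × sin 278.9° = -0.39300, so δ = -23.141°.
cos H₀ = −tan(-6.9°) tan(-23.141°) = -0.0517, H₀ = 1.6225 rad.
Bracket: H₀ sin φ sin δ + cos φ cos δ sin H₀ = 1.6225×-0.12014×-0.39300 + 0.99276×0.91954×0.99866 = 0.076606 + 0.911659 = 0.988265.
Inverse-square distance factor (a/d)² = 1.0347² = 1.070604.
Q̄ = (S₀/π) × 1.070604 × [bracket] = (1361/π) × 1.070604 × 0.988265 = 458.4 W/m².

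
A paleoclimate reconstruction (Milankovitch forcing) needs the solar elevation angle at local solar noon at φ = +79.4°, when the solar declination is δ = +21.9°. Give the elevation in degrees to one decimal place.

At local noon the hour angle is zero, so the zenith angle equals |φ − δ| = |+79.4° − (+21.900°)| = 57.500°.
Elevation = 90° − 57.500° = 32.5°.

32.5°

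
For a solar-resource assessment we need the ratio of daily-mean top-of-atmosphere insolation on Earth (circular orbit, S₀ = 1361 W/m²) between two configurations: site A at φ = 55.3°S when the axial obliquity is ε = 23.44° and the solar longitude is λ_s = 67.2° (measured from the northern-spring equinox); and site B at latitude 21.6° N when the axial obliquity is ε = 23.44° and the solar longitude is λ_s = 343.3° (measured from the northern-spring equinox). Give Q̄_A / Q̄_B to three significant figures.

Q̄_A / Q̄_B ≈ 0.168

— Configuration A (φ=-55.3°):
Solar declination: sin δ = sin ε · sin λ_s = sin 23.44° × sin 67.2° = 0.36671, so δ = +21.513°.
cos H₀ = −tan(-55.3°) tan(+21.513°) = 0.5692, H₀ = 0.9652 rad.
Bracket: H₀ sin φ sin δ + cos φ cos δ sin H₀ = 0.9652×-0.82214×0.36671 + 0.56928×0.93034×0.82217 = -0.290995 + 0.435441 = 0.144446.
Q̄ = (S₀/π) × [bracket] = (1361/π) × 0.144446 = 62.577 W/m².
— Configuration B (φ=+21.6°):
Solar declination: sin δ = sin ε · sin λ_s = sin 23.44° × sin 343.3° = -0.11431, so δ = -6.564°.
cos H₀ = −tan(+21.6°) tan(-6.564°) = 0.0456, H₀ = 1.5252 rad.
Bracket: H₀ sin φ sin δ + cos φ cos δ sin H₀ = 1.5252×0.36812×-0.11431 + 0.92978×0.99345×0.99896 = -0.064180 + 0.922729 = 0.858549.
Q̄ = (S₀/π) × [bracket] = (1361/π) × 0.858549 = 371.94 W/m².
Ratio Q̄_A / Q̄_B = 62.577 / 371.94 = 0.1682.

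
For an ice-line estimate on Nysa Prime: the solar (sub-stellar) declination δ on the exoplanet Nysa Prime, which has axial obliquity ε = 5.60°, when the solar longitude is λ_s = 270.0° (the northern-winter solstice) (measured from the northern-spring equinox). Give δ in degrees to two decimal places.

sin δ = sin ε · sin λ_s = sin 5.60° × sin 270.0° = -0.097583.
δ = arcsin(-0.097583) = -5.60°.

δ = -5.60°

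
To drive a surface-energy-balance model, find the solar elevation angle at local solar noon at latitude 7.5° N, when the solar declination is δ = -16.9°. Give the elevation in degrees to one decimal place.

At local noon the hour angle is zero, so the zenith angle equals |φ − δ| = |+7.5° − (-16.900°)| = 24.400°.
Elevation = 90° − 24.400° = 65.6°.

65.6°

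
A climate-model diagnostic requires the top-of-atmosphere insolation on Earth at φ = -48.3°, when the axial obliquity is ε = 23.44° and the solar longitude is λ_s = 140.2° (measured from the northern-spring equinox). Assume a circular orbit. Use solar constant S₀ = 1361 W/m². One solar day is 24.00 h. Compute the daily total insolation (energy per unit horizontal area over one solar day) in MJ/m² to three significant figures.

Solar declination: sin δ = sin ε · sin λ_s = sin 23.44° × sin 140.2° = 0.25463, so δ = +14.752°.
cos H₀ = −tan(-48.3°) tan(+14.752°) = 0.2955, H₀ = 1.2708 rad.
Bracket: H₀ sin φ sin δ + cos φ cos δ sin H₀ = 1.2708×-0.74664×0.25463 + 0.66523×0.96704×0.95533 = -0.241601 + 0.614568 = 0.372967.
Q̄ = (S₀/π) × [bracket] = (1361/π) × 0.372967 = 161.58 W/m².
Daily total = Q̄ × 24.00 h × 3600 s/h = 161.58 × 24.00 × 3600 / 10⁶ = 13.96 MJ/m².

14.0 MJ/m²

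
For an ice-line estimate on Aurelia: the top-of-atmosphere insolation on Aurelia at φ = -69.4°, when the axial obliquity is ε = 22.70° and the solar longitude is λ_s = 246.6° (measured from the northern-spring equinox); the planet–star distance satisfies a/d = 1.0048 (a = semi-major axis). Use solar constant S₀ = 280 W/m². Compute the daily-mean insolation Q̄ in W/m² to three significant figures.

Q̄ ≈ 93.7 W/m²

Solar declination: sin δ = sin ε · sin λ_s = sin 22.70° × sin 246.6° = -0.35417, so δ = -20.742°.
cos H₀ = −tan(-69.4°) tan(-20.742°) = -1.0076 ≤ −1 ⇒ polar day, H₀ = π.
Bracket: H₀ sin φ sin δ + cos φ cos δ sin H₀ = 3.1416×-0.93606×-0.35417 + 0.35184×0.93518×0.00000 = 1.041517 + 0.000000 = 1.041517.
Inverse-square distance factor (a/d)² = 1.0048² = 1.009623.
Q̄ = (S₀/π) × 1.009623 × [bracket] = (280/π) × 1.009623 × 1.041517 = 93.72 W/m².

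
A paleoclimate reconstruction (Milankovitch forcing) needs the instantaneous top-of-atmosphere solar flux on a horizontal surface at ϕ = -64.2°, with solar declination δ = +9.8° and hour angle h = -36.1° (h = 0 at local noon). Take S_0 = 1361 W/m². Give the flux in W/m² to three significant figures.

cos θ_z = sin ϕ sin δ + cos ϕ cos δ cos h = -0.153243 + 0.346531 = 0.193288.
Flux = S_0 · cos θ_z = 1361 × 0.193288 = 263.1 W/m².

263 W/m²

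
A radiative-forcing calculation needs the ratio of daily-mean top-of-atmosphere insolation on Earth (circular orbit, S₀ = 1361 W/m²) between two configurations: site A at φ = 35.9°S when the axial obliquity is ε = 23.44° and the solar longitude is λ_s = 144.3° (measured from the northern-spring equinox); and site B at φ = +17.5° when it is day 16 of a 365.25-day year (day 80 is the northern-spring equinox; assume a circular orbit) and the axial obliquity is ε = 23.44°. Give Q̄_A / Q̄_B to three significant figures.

— Configuration A (φ=-35.9°):
Solar declination: sin δ = sin ε · sin λ_s = sin 23.44° × sin 144.3° = 0.23213, so δ = +13.422°.
cos H₀ = −tan(-35.9°) tan(+13.422°) = 0.1727, H₀ = 1.3972 rad.
Bracket: H₀ sin φ sin δ + cos φ cos δ sin H₀ = 1.3972×-0.58637×0.23213 + 0.81004×0.97269×0.98497 = -0.190179 + 0.776075 = 0.585896.
Q̄ = (S₀/π) × [bracket] = (1361/π) × 0.585896 = 253.82 W/m².
— Configuration B (φ=+17.5°):
Solar longitude: λ_s = 360° × (16 − 80)/365.25 = -63.080°, i.e. -63.080° + 360° = 296.920°.
sin δ = sin 23.44° × sin 296.920° = -0.35468, so δ = -20.774°.
cos H₀ = −tan(+17.5°) tan(-20.774°) = 0.1196, H₀ = 1.4509 rad.
Bracket: H₀ sin φ sin δ + cos φ cos δ sin H₀ = 1.4509×0.30071×-0.35468 + 0.95372×0.93499×0.99282 = -0.154747 + 0.885316 = 0.730569.
Q̄ = (S₀/π) × [bracket] = (1361/π) × 0.730569 = 316.50 W/m².
Ratio Q̄_A / Q̄_B = 253.82 / 316.50 = 0.8020.

Q̄_A / Q̄_B ≈ 0.802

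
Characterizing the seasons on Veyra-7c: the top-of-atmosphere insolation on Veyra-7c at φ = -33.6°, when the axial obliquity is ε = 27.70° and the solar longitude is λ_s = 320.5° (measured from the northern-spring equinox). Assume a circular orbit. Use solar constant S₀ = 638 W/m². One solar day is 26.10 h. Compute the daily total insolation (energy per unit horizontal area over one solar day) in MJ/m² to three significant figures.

Solar declination: sin δ = sin ε · sin λ_s = sin 27.70° × sin 320.5° = -0.29568, so δ = -17.198°.
cos H₀ = −tan(-33.6°) tan(-17.198°) = -0.2056, H₀ = 1.7779 rad.
Bracket: H₀ sin φ sin δ + cos φ cos δ sin H₀ = 1.7779×-0.55339×-0.29568 + 0.83292×0.95529×0.97863 = 0.290911 + 0.778676 = 1.069587.
Q̄ = (S₀/π) × [bracket] = (638/π) × 1.069587 = 217.21 W/m².
Daily total = Q̄ × 26.10 h × 3600 s/h = 217.21 × 26.10 × 3600 / 10⁶ = 20.41 MJ/m².

20.4 MJ/m²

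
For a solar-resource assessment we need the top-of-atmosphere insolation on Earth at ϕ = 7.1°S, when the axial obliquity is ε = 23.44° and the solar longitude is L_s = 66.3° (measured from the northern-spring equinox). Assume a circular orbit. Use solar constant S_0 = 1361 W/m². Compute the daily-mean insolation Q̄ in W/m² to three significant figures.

Q̄ ≈ 370 W/m²

Solar declination: sin δ = sin ε · sin L_s = sin 23.44° × sin 66.3° = 0.36424, so δ = +21.361°.
cos h₀ = −tan(-7.1°) tan(+21.361°) = 0.0487, h₀ = 1.5221 rad.
Bracket: h₀ sin ϕ sin δ + cos ϕ cos δ sin h₀ = 1.5221×-0.12360×0.36424 + 0.99233×0.93131×0.99881 = -0.068525 + 0.923067 = 0.854542.
Q̄ = (S_0/π) × [bracket] = (1361/π) × 0.854542 = 370.2 W/m².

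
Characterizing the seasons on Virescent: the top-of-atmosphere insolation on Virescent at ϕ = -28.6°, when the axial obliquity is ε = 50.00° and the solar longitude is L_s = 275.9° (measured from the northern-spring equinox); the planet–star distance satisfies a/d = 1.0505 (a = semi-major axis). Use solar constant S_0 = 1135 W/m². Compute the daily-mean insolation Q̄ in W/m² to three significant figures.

Solar declination: sin δ = sin ε · sin L_s = sin 50.00° × sin 275.9° = -0.76199, so δ = -49.640°.
cos h₀ = −tan(-28.6°) tan(-49.640°) = -0.6415, h₀ = 2.2673 rad.
Bracket: h₀ sin ϕ sin δ + cos ϕ cos δ sin h₀ = 2.2673×-0.47869×-0.76199 + 0.87798×0.64759×0.76710 = 0.827014 + 0.436151 = 1.263165.
Inverse-square distance factor (a/d)² = 1.0505² = 1.103550.
Q̄ = (S_0/π) × 1.103550 × [bracket] = (1135/π) × 1.103550 × 1.263165 = 503.6 W/m².

Q̄ ≈ 504 W/m²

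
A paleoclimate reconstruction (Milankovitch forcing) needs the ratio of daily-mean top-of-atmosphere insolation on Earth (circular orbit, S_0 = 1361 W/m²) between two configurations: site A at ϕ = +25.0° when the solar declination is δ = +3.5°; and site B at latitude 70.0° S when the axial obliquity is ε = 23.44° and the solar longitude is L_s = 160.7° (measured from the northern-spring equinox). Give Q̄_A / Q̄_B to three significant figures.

Q̄_A / Q̄_B ≈ 5.64

— Configuration A (ϕ=+25.0°):
cos h₀ = −tan(+25.0°) tan(+3.500°) = -0.0285, h₀ = 1.5993 rad.
Bracket: h₀ sin ϕ sin δ + cos ϕ cos δ sin h₀ = 1.5993×0.42262×0.06105 + 0.90631×0.99813×0.99959 = 0.041263 + 0.904244 = 0.945507.
Q̄ = (S_0/π) × [bracket] = (1361/π) × 0.945507 = 409.61 W/m².
— Configuration B (ϕ=-70.0°):
Solar declination: sin δ = sin ε · sin L_s = sin 23.44° × sin 160.7° = 0.13147, so δ = +7.555°.
cos h₀ = −tan(-70.0°) tan(+7.555°) = 0.3644, h₀ = 1.1978 rad.
Bracket: h₀ sin ϕ sin δ + cos ϕ cos δ sin h₀ = 1.1978×-0.93969×0.13147 + 0.34202×0.99132×0.93125 = -0.147977 + 0.315741 = 0.167764.
Q̄ = (S_0/π) × [bracket] = (1361/π) × 0.167764 = 72.679 W/m².
Ratio Q̄_A / Q̄_B = 409.61 / 72.679 = 5.636.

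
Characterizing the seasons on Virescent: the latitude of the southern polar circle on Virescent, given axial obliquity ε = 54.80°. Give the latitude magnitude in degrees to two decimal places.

35.20°

The polar circle is the lowest latitude that experiences at least one full rotation of continuous darkness at the northern-summer solstice; it lies at |φ| = 90° − ε = 90° − 54.80° = 35.20°.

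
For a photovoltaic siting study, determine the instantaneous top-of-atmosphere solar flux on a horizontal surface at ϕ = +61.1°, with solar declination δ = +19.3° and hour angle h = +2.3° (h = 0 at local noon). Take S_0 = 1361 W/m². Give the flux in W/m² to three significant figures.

1.01e+03 W/m²

cos θ_z = sin ϕ sin δ + cos ϕ cos δ cos h = 0.289354 + 0.455755 = 0.745109.
Flux = S_0 · cos θ_z = 1361 × 0.745109 = 1014 W/m².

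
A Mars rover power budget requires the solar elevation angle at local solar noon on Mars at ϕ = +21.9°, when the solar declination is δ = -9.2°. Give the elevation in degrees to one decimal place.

58.9°

At local noon the hour angle is zero, so the zenith angle equals |ϕ − δ| = |+21.9° − (-9.200°)| = 31.100°.
Elevation = 90° − 31.100° = 58.9°.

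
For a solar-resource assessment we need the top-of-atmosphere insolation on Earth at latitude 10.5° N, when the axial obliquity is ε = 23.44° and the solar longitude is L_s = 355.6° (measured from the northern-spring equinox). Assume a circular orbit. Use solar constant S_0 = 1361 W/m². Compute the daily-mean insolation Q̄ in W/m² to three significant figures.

Q̄ ≈ 422 W/m²

Solar declination: sin δ = sin ε · sin L_s = sin 23.44° × sin 355.6° = -0.03052, so δ = -1.749°.
cos h₀ = −tan(+10.5°) tan(-1.749°) = 0.0057, h₀ = 1.5651 rad.
Bracket: h₀ sin ϕ sin δ + cos ϕ cos δ sin h₀ = 1.5651×0.18224×-0.03052 + 0.98325×0.99953×0.99998 = -0.008705 + 0.982768 = 0.974063.
Q̄ = (S_0/π) × [bracket] = (1361/π) × 0.974063 = 422.0 W/m².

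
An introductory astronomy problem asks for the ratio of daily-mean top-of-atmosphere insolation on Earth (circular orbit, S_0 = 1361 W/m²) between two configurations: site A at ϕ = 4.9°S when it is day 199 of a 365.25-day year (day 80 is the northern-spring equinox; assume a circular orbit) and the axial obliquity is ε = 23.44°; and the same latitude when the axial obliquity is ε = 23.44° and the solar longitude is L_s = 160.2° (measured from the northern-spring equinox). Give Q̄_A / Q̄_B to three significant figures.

— Configuration A (ϕ=-4.9°):
Solar longitude: L_s = 360° × (199 − 80)/365.25 = 117.290°.
sin δ = sin 23.44° × sin 117.290° = 0.35352, so δ = +20.702°.
cos h₀ = −tan(-4.9°) tan(+20.702°) = 0.0324, h₀ = 1.5384 rad.
Bracket: h₀ sin ϕ sin δ + cos ϕ cos δ sin h₀ = 1.5384×-0.08542×0.35352 + 0.99635×0.93543×0.99948 = -0.046456 + 0.931531 = 0.885075.
Q̄ = (S_0/π) × [bracket] = (1361/π) × 0.885075 = 383.43 W/m².
— Configuration B (ϕ=-4.9°):
Solar declination: sin δ = sin ε · sin L_s = sin 23.44° × sin 160.2° = 0.13475, so δ = +7.744°.
cos h₀ = −tan(-4.9°) tan(+7.744°) = 0.0117, h₀ = 1.5591 rad.
Bracket: h₀ sin ϕ sin δ + cos ϕ cos δ sin h₀ = 1.5591×-0.08542×0.13475 + 0.99635×0.99088×0.99993 = -0.017946 + 0.987194 = 0.969248.
Q̄ = (S_0/π) × [bracket] = (1361/π) × 0.969248 = 419.90 W/m².
Ratio Q̄_A / Q̄_B = 383.43 / 419.90 = 0.9131.

Q̄_A / Q̄_B ≈ 0.913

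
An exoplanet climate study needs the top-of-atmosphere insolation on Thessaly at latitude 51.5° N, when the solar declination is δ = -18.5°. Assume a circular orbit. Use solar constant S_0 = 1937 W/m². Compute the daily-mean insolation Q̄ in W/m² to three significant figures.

cos h₀ = −tan(+51.5°) tan(-18.500°) = 0.4206, h₀ = 1.1366 rad.
Bracket: h₀ sin ϕ sin δ + cos ϕ cos δ sin h₀ = 1.1366×0.78261×-0.31730 + 0.62251×0.94832×0.90723 = -0.282243 + 0.535573 = 0.253330.
Q̄ = (S_0/π) × [bracket] = (1937/π) × 0.253330 = 156.2 W/m².

Q̄ ≈ 156 W/m²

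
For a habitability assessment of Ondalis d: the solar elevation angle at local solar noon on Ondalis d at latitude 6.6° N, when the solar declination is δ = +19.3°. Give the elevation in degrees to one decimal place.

At local noon the hour angle is zero, so the zenith angle equals |φ − δ| = |+6.6° − (+19.300°)| = 12.700°.
Elevation = 90° − 12.700° = 77.3°.

77.3°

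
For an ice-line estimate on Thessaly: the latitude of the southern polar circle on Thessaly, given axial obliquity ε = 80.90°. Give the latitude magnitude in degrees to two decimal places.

The polar circle is the lowest latitude that experiences at least one full rotation of continuous darkness at the northern-summer solstice; it lies at |φ| = 90° − ε = 90° − 80.90° = 9.10°.

9.10°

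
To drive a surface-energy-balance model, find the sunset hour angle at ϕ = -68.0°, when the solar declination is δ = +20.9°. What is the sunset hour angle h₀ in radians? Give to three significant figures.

cos h₀ = −tan ϕ · tan δ = −tan(-68.0°) × tan(+20.900°) = 0.9451, so h₀ = 0.3328 rad = 19.07°.

h₀ = 0.333 rad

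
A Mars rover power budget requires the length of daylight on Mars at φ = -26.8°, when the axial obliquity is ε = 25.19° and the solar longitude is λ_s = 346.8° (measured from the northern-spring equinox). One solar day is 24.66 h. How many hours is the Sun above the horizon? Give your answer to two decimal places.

12.72 h

Solar declination: sin δ = sin ε · sin λ_s = sin 25.19° × sin 346.8° = -0.09719, so δ = -5.577°.
cos H₀ = −tan φ · tan δ = −tan(-26.8°) × tan(-5.577°) = -0.0493, so H₀ = 1.6201 rad = 92.83°.
Daylight = 2H₀/(2π) × 24.66 h = (1.6201/π) × 24.66 = 12.72 h.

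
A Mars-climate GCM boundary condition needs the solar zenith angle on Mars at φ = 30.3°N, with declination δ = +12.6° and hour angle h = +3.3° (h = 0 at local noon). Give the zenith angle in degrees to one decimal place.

θ_z = 18.0°

cos θ_z = sin φ sin δ + cos φ cos δ cos h = 0.110059 + 0.841205 = 0.951264.
θ_z = arccos(0.951264) = 18.0°.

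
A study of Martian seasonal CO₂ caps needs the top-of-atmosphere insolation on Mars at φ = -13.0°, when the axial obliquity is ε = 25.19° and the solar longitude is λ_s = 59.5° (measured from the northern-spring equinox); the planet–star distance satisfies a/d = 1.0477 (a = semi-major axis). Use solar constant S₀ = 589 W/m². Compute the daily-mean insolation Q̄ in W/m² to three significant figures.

Q̄ ≈ 161 W/m²

Solar declination: sin δ = sin ε · sin λ_s = sin 25.19° × sin 59.5° = 0.36673, so δ = +21.514°.
cos H₀ = −tan(-13.0°) tan(+21.514°) = 0.0910, H₀ = 1.4797 rad.
Bracket: H₀ sin φ sin δ + cos φ cos δ sin H₀ = 1.4797×-0.22495×0.36673 + 0.97437×0.93033×0.99585 = -0.122069 + 0.902724 = 0.780655.
Inverse-square distance factor (a/d)² = 1.0477² = 1.097675.
Q̄ = (S₀/π) × 1.097675 × [bracket] = (589/π) × 1.097675 × 0.780655 = 160.7 W/m².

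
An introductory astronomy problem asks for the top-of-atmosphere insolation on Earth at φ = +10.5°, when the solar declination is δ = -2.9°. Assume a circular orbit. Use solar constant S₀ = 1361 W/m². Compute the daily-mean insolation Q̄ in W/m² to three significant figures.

Q̄ ≈ 419 W/m²

cos H₀ = −tan(+10.5°) tan(-2.900°) = 0.0094, H₀ = 1.5614 rad.
Bracket: H₀ sin φ sin δ + cos φ cos δ sin H₀ = 1.5614×0.18224×-0.05059 + 0.98325×0.99872×0.99996 = -0.014395 + 0.981952 = 0.967557.
Q̄ = (S₀/π) × [bracket] = (1361/π) × 0.967557 = 419.2 W/m².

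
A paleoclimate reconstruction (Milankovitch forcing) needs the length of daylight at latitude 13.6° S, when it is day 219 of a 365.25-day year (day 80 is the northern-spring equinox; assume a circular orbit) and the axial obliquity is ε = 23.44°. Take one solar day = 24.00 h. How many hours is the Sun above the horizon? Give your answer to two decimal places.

11.48 h

Solar longitude: L_s = 360° × (219 − 80)/365.25 = 137.002°.
sin δ = sin 23.44° × sin 137.002° = 0.27128, so δ = +15.740°.
cos h₀ = −tan ϕ · tan δ = −tan(-13.6°) × tan(+15.740°) = 0.0682, so h₀ = 1.5026 rad = 86.09°.
Daylight = 2h₀/(2π) × 24.00 h = (1.5026/π) × 24.00 = 11.48 h.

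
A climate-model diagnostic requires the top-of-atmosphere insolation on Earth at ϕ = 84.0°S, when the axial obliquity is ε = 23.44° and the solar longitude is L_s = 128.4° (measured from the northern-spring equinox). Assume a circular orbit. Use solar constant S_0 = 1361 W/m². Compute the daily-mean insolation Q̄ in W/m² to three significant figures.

Solar declination: sin δ = sin ε · sin L_s = sin 23.44° × sin 128.4° = 0.31174, so δ = +18.164°.
cos h₀ = −tan(-84.0°) tan(+18.164°) = 3.1216 ≥ 1 ⇒ polar night, h₀ = 0 and Q̄ = 0.

Q̄ ≈ 0.00 W/m²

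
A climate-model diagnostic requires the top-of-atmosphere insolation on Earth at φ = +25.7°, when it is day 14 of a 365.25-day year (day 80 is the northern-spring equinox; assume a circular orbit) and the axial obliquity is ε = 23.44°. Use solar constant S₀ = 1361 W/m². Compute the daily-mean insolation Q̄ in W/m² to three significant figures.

Solar longitude: λ_s = 360° × (14 − 80)/365.25 = -65.051°, i.e. -65.051° + 360° = 294.949°.
sin δ = sin 23.44° × sin 294.949° = -0.36067, so δ = -21.141°.
cos H₀ = −tan(+25.7°) tan(-21.141°) = 0.1861, H₀ = 1.3836 rad.
Bracket: H₀ sin φ sin δ + cos φ cos δ sin H₀ = 1.3836×0.43366×-0.36067 + 0.90108×0.93269×0.98253 = -0.216406 + 0.825746 = 0.609340.
Q̄ = (S₀/π) × [bracket] = (1361/π) × 0.609340 = 264.0 W/m².

Q̄ ≈ 264 W/m²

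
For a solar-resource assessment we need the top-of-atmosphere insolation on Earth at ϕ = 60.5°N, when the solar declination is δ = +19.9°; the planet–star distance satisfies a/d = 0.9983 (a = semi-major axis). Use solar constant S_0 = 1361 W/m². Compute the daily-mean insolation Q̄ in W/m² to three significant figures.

cos h₀ = −tan(+60.5°) tan(+19.900°) = -0.6398, h₀ = 2.2651 rad.
Bracket: h₀ sin ϕ sin δ + cos ϕ cos δ sin h₀ = 2.2651×0.87036×0.34038 + 0.49242×0.94029×0.76852 = 0.671043 + 0.355838 = 1.026881.
Inverse-square distance factor (a/d)² = 0.9983² = 0.996603.
Q̄ = (S_0/π) × 0.996603 × [bracket] = (1361/π) × 0.996603 × 1.026881 = 443.4 W/m².

Q̄ ≈ 443 W/m²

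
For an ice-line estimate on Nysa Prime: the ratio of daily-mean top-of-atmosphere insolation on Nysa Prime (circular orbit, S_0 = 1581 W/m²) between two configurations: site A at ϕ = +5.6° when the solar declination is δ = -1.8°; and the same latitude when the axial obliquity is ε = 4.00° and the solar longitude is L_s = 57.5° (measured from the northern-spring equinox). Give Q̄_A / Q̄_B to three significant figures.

Q̄_A / Q̄_B ≈ 0.987

— Configuration A (ϕ=+5.6°):
cos h₀ = −tan(+5.6°) tan(-1.800°) = 0.0031, h₀ = 1.5677 rad.
Bracket: h₀ sin ϕ sin δ + cos ϕ cos δ sin h₀ = 1.5677×0.09758×-0.03141 + 0.99523×0.99951×1.00000 = -0.004805 + 0.994742 = 0.989937.
Q̄ = (S_0/π) × [bracket] = (1581/π) × 0.989937 = 498.18 W/m².
— Configuration B (ϕ=+5.6°):
Solar declination: sin δ = sin ε · sin L_s = sin 4.00° × sin 57.5° = 0.05883, so δ = +3.373°.
cos h₀ = −tan(+5.6°) tan(+3.373°) = -0.0058, h₀ = 1.5766 rad.
Bracket: h₀ sin ϕ sin δ + cos ϕ cos δ sin h₀ = 1.5766×0.09758×0.05883 + 0.99523×0.99827×0.99998 = 0.009051 + 0.993488 = 1.002539.
Q̄ = (S_0/π) × [bracket] = (1581/π) × 1.002539 = 504.53 W/m².
Ratio Q̄_A / Q̄_B = 498.18 / 504.53 = 0.9874.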